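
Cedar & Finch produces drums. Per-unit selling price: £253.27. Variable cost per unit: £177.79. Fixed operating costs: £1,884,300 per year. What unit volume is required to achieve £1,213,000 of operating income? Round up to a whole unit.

Unit CM = price − variable cost = £253.27 − £177.79 = £75.48.
Need Q such that Q × £75.48 − £1,884,300 = £1,213,000, i.e. Q = £3,097,300 / £75.48 = 41,034.71 → 41,035.

41,035 drums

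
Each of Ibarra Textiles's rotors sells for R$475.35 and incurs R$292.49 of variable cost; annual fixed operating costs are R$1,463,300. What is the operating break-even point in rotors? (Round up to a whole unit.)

8,003 rotors

Each unit contributes R$475.35 − R$292.49 = R$182.86.
Break-even volume = fixed costs ÷ CM per unit = R$1,463,300 ÷ R$182.86 = 8,002.30, so 8,003 rotors.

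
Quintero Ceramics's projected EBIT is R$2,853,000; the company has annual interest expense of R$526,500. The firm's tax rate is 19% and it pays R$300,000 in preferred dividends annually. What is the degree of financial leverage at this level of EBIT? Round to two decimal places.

Annual interest charges come to R$526,500.00.
Preferred dividends grossed up pre-tax: R$300,000 / (1 − 0.19) = R$370,370.37.
DFL = EBIT ÷ [EBIT − I − D_p/(1−t)] = R$2,853,000 ÷ [R$2,853,000 − R$526,500.00 − R$370,370.37] = R$2,853,000 ÷ R$1,956,129.63 = 1.4585.

1.46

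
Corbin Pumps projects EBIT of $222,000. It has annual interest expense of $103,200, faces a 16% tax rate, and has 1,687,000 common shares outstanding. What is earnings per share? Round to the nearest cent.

$0.06

Interest = $103,200.00, so EBT = $222,000 − $103,200.00 = $118,800.00.
Net income = $118,800.00 × (1 − 0.16) = $99,792.00.
EPS = $99,792.00 ÷ 1,687,000 = $0.06.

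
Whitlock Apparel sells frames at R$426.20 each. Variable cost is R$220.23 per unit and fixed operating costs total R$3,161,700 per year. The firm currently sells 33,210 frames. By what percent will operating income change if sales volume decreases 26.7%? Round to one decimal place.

Total contribution margin = 33,210 × R$205.97 = R$6,840,263.70.
Subtracting fixed costs: EBIT = R$6,840,263.70 − R$3,161,700 = R$3,678,563.70.
So DOL = total CM / EBIT = R$6,840,263.70 / R$3,678,563.70 = 1.8595.
%ΔEBIT = DOL × %ΔSales = 1.8595 × -26.7% = -49.6%.

-49.6%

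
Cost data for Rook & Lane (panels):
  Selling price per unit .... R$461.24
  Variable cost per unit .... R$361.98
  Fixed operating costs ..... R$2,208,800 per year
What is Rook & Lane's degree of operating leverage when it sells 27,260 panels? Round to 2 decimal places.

Contribution at this volume is 27,260 × R$99.26 = R$2,705,827.60.
Subtracting fixed costs: EBIT = R$2,705,827.60 − R$2,208,800 = R$497,027.60.
Degree of operating leverage = R$2,705,827.60 / R$497,027.60 = 5.4440.

5.44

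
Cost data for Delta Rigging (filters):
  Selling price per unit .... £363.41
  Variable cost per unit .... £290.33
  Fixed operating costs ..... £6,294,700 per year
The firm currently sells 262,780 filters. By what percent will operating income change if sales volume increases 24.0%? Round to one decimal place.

Contribution at this volume is 262,780 × £73.08 = £19,203,962.40.
EBIT = £19,203,962.40 − £6,294,700 = £12,909,262.40.
So DOL = total CM / EBIT = £19,203,962.40 / £12,909,262.40 = 1.4876.
Operating income changes by 1.4876 × +24.0% = +35.7%.

+35.7%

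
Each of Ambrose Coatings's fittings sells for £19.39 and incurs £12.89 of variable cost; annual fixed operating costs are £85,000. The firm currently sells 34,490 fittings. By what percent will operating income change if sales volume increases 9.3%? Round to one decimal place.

+15.0%

At 34,490 units, contribution = 34,490 × £6.50 = £224,185.00.
EBIT = £224,185.00 − £85,000 = £139,185.00.
DOL = contribution ÷ EBIT = £224,185.00 ÷ £139,185.00 = 1.6107.
Operating income changes by 1.6107 × +9.3% = +15.0%.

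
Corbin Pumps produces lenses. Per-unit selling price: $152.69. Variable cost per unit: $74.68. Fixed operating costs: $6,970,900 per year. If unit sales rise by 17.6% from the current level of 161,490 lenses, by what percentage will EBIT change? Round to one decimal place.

+39.4%

Total contribution margin = 161,490 × $78.01 = $12,597,834.90.
EBIT = $12,597,834.90 − $6,970,900 = $5,626,934.90.
DOL = contribution ÷ EBIT = $12,597,834.90 ÷ $5,626,934.90 = 2.2388.
So EBIT moves 2.2388 × (+17.6%) = +39.4%.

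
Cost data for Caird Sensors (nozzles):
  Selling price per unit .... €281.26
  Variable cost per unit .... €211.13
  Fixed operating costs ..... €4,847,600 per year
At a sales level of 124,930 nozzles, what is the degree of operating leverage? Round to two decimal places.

Contribution at this volume is 124,930 × €70.13 = €8,761,340.90.
Subtracting fixed costs: EBIT = €8,761,340.90 − €4,847,600 = €3,913,740.90.
Degree of operating leverage = €8,761,340.90 / €3,913,740.90 = 2.2386.

2.24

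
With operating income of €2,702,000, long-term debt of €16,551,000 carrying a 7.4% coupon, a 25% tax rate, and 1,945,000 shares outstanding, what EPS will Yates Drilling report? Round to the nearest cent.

€0.57

Pre-tax income = €2,702,000 − €1,224,774.00 = €1,477,226.00.
Net income = €1,477,226.00 × (1 − 0.25) = €1,107,919.50.
EPS = €1,107,919.50 ÷ 1,945,000 = €0.57.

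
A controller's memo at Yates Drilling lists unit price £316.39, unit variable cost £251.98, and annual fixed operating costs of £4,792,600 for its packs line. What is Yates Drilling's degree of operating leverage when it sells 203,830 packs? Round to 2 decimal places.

1.57

Contribution at this volume is 203,830 × £64.41 = £13,128,690.30.
Operating income = contribution − fixed costs = £13,128,690.30 − £4,792,600 = £8,336,090.30.
So DOL = total CM / EBIT = £13,128,690.30 / £8,336,090.30 = 1.5749.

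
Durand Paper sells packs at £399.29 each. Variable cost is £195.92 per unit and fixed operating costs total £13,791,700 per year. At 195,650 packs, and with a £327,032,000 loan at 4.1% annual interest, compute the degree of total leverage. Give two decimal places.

At 195,650 units, contribution = 195,650 × £203.37 = £39,789,340.50.
Subtracting fixed costs: EBIT = £39,789,340.50 − £13,791,700 = £25,997,640.50. Interest = £13,408,312.00.
DOL = £39,789,340.50 ÷ £25,997,640.50 = 1.5305; DFL = £25,997,640.50 ÷ £12,589,328.50 = 2.0651.
DCL = DOL × DFL = 1.5305 × 2.0651 = 3.1606.

3.16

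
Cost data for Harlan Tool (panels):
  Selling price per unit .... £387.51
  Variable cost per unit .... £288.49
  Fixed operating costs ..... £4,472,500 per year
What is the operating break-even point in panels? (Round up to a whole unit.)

Unit CM = price − variable cost = £387.51 − £288.49 = £99.02.
Break-even Q = £4,472,500 / £99.02 = 45,167.64 → 45,168 panels.

45,168 panels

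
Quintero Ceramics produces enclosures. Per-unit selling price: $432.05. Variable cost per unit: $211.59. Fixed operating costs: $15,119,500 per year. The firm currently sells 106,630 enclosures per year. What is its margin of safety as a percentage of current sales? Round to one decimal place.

Unit CM = price − variable cost = $432.05 − $211.59 = $220.46. Break-even units = $15,119,500 ÷ $220.46 = 68,581.60; break-even revenue = 68,581.60 × $432.05 = $29,630,681.19.
Current sales = 106,630 × $432.05 = $46,069,491.50.
Margin of safety = ($46,069,491.50 − $29,630,681.19) ÷ $46,069,491.50 = 35.7%.

35.7%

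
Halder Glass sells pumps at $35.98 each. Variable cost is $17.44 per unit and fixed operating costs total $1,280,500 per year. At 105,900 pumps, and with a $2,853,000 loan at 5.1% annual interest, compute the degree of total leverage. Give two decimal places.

At 105,900 units, contribution = 105,900 × $18.54 = $1,963,386.00.
EBIT = $1,963,386.00 − $1,280,500 = $682,886.00. Interest = $145,503.00.
DOL = $1,963,386.00 ÷ $682,886.00 = 2.8751; DFL = $682,886.00 ÷ $537,383.00 = 1.2708.
DCL = DOL × DFL = 2.8751 × 1.2708 = 3.6537.

3.65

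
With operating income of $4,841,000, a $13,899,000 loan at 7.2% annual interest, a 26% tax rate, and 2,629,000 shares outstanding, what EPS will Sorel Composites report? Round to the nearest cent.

Pre-tax income = $4,841,000 − $1,000,728.00 = $3,840,272.00.
After tax at 26%: net income = $3,840,272.00 × 0.74 = $2,841,801.28.
EPS = $2,841,801.28 ÷ 2,629,000 = $1.08.

$1.08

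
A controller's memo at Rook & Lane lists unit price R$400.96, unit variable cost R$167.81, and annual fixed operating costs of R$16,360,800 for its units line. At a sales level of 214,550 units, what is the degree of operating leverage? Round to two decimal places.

Total contribution margin = 214,550 × R$233.15 = R$50,022,332.50.
EBIT = R$50,022,332.50 − R$16,360,800 = R$33,661,532.50.
Degree of operating leverage = R$50,022,332.50 / R$33,661,532.50 = 1.4860.

1.49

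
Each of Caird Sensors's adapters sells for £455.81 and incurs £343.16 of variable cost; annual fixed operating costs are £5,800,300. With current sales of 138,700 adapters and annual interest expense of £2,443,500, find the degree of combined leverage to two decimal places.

Total contribution margin = 138,700 × £112.65 = £15,624,555.00.
EBIT = £15,624,555.00 − £5,800,300 = £9,824,255.00. Interest = £2,443,500.00.
DOL = £15,624,555.00 ÷ £9,824,255.00 = 1.5904; DFL = £9,824,255.00 ÷ £7,380,755.00 = 1.3311.
Combined leverage = 1.5904 × 1.3311 = 2.1170.

2.12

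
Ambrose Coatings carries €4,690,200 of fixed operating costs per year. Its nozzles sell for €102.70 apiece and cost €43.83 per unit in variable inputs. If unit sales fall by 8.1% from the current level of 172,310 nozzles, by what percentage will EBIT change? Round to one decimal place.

At 172,310 units, contribution = 172,310 × €58.87 = €10,143,889.70.
EBIT = €10,143,889.70 − €4,690,200 = €5,453,689.70.
Degree of operating leverage = €10,143,889.70 / €5,453,689.70 = 1.8600.
%ΔEBIT = DOL × %ΔSales = 1.8600 × -8.1% = -15.1%.

-15.1%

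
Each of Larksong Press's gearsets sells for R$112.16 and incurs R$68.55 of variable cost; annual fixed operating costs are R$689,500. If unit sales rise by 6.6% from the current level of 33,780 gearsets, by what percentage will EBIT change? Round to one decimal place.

+12.4%

Total contribution margin = 33,780 × R$43.61 = R$1,473,145.80.
EBIT = R$1,473,145.80 − R$689,500 = R$783,645.80.
Degree of operating leverage = R$1,473,145.80 / R$783,645.80 = 1.8799.
So EBIT moves 1.8799 × (+6.6%) = +12.4%.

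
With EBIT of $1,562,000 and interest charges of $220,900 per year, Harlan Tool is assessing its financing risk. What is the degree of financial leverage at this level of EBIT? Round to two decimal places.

1.16

Annual interest charges come to $220,900.00.
DFL = EBIT ÷ (EBIT − I) = $1,562,000 ÷ ($1,562,000 − $220,900.00) = $1,562,000 ÷ $1,341,100.00 = 1.1647.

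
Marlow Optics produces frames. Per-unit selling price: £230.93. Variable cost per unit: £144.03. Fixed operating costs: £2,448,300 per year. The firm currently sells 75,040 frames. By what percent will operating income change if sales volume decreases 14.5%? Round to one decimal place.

At 75,040 units, contribution = 75,040 × £86.90 = £6,520,976.00.
Subtracting fixed costs: EBIT = £6,520,976.00 − £2,448,300 = £4,072,676.00.
Degree of operating leverage = £6,520,976.00 / £4,072,676.00 = 1.6012.
%ΔEBIT = DOL × %ΔSales = 1.6012 × -14.5% = -23.2%.

-23.2%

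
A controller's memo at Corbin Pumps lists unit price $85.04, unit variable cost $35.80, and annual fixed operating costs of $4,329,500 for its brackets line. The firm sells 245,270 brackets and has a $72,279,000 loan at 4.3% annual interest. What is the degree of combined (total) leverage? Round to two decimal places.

2.60

At 245,270 units, contribution = 245,270 × $49.24 = $12,077,094.80.
Operating income = contribution − fixed costs = $12,077,094.80 − $4,329,500 = $7,747,594.80. Interest = $3,107,997.00.
DOL = $12,077,094.80 ÷ $7,747,594.80 = 1.5588; DFL = $7,747,594.80 ÷ $4,639,597.80 = 1.6699.
DCL = DOL × DFL = 1.5588 × 1.6699 = 2.6030.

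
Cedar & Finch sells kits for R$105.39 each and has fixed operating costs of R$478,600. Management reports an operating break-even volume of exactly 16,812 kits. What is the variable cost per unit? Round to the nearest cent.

At break-even, FC = Q × (P − VC), so P − VC = R$478,600 ÷ 16,812 = R$28.4678.
Hence VC = price − CM = R$105.39 − R$28.4678 = R$76.92.

R$76.92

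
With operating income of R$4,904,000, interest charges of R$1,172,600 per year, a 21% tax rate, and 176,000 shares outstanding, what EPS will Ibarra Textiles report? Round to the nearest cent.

R$16.75

Pre-tax income = R$4,904,000 − R$1,172,600.00 = R$3,731,400.00.
Net income = R$3,731,400.00 × (1 − 0.21) = R$2,947,806.00.
Per share: R$2,947,806.00 / 176,000 shares = R$16.75.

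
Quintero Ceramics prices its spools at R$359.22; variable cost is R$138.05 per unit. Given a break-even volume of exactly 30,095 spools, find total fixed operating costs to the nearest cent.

Each unit contributes R$359.22 − R$138.05 = R$221.17.
Since BE = FC / CM, FC = 30,095 × R$221.17 = R$6,656,111.15.

R$6,656,111.15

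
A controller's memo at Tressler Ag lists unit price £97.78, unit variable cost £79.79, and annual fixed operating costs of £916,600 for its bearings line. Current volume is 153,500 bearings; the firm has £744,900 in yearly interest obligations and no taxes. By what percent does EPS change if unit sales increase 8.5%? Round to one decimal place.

+21.3%

At 153,500 units, contribution = 153,500 × £17.99 = £2,761,465.00.
EBIT = £2,761,465.00 − £916,600 = £1,844,865.00.
After interest of £744,900.00, pre-tax earnings = £1,099,965.00.
DCL = total CM / (EBIT − I) = £2,761,465.00 / £1,099,965.00 = 2.5105.
%ΔEPS = DCL × %ΔSales = 2.5105 × +8.5% = +21.3%.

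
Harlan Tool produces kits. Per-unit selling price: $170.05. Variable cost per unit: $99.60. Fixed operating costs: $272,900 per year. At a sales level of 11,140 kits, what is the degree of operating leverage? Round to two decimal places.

1.53

Total contribution margin = 11,140 × $70.45 = $784,813.00.
EBIT = $784,813.00 − $272,900 = $511,913.00.
DOL = contribution ÷ EBIT = $784,813.00 ÷ $511,913.00 = 1.5331.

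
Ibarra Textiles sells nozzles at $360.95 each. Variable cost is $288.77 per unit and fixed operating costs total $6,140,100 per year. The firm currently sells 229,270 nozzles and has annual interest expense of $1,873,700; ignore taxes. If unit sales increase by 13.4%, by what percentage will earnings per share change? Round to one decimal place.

+26.0%

Contribution at this volume is 229,270 × $72.18 = $16,548,708.60.
EBIT = $16,548,708.60 − $6,140,100 = $10,408,608.60.
After interest of $1,873,700.00, pre-tax earnings = $8,534,908.60.
Degree of combined leverage = contribution ÷ (EBIT − I) = $16,548,708.60 ÷ $8,534,908.60 = 1.9389.
%ΔEPS = DCL × %ΔSales = 1.9389 × +13.4% = +26.0%.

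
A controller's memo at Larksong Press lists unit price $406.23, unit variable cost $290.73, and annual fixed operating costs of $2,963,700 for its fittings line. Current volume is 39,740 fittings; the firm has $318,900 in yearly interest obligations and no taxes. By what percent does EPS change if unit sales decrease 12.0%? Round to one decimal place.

Total contribution margin = 39,740 × $115.50 = $4,589,970.00.
Subtracting fixed costs: EBIT = $4,589,970.00 − $2,963,700 = $1,626,270.00.
Interest = $318,900.00, so EBIT − I = $1,307,370.00.
DCL = total CM / (EBIT − I) = $4,589,970.00 / $1,307,370.00 = 3.5108.
%ΔEPS = DCL × %ΔSales = 3.5108 × -12.0% = -42.1%.

-42.1%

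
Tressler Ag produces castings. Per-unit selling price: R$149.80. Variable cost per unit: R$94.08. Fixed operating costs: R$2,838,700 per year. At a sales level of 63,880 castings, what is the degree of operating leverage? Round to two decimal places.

Contribution at this volume is 63,880 × R$55.72 = R$3,559,393.60.
Operating income = contribution − fixed costs = R$3,559,393.60 − R$2,838,700 = R$720,693.60.
Degree of operating leverage = R$3,559,393.60 / R$720,693.60 = 4.9388.

4.94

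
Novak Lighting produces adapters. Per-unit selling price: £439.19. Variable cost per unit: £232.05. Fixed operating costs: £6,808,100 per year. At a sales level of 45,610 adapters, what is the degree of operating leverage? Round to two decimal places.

Contribution at this volume is 45,610 × £207.14 = £9,447,655.40.
EBIT = £9,447,655.40 − £6,808,100 = £2,639,555.40.
So DOL = total CM / EBIT = £9,447,655.40 / £2,639,555.40 = 3.5793.

3.58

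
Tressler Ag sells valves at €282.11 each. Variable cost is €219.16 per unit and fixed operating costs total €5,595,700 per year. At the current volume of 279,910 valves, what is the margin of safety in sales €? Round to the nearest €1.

€53,888,318

Contribution margin per unit = €282.11 − €219.16 = €62.95. Break-even units = €5,595,700 ÷ €62.95 = 88,891.18; break-even revenue = 88,891.18 × €282.11 = €25,077,091.77.
Current sales = 279,910 × €282.11 = €78,965,410.10.
Margin of safety = €78,965,410.10 − €25,077,091.77 = €53,888,318.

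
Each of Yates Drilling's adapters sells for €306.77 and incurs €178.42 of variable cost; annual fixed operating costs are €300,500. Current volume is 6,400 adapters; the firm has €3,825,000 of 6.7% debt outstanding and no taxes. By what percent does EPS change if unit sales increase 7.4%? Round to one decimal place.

Total contribution margin = 6,400 × €128.35 = €821,440.00.
Operating income = contribution − fixed costs = €821,440.00 − €300,500 = €520,940.00.
Interest = €256,275.00, so EBIT − I = €264,665.00.
DCL = total CM / (EBIT − I) = €821,440.00 / €264,665.00 = 3.1037.
%ΔEPS = DCL × %ΔSales = 3.1037 × +7.4% = +23.0%.

+23.0%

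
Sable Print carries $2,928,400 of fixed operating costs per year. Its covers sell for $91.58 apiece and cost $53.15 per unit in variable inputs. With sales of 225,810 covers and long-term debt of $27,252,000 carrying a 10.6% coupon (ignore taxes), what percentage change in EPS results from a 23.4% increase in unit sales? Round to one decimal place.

Total contribution margin = 225,810 × $38.43 = $8,677,878.30.
Operating income = contribution − fixed costs = $8,677,878.30 − $2,928,400 = $5,749,478.30.
After interest of $2,888,712.00, pre-tax earnings = $2,860,766.30.
DCL = total CM / (EBIT − I) = $8,677,878.30 / $2,860,766.30 = 3.0334.
%ΔEPS = DCL × %ΔSales = 3.0334 × +23.4% = +71.0%.

+71.0%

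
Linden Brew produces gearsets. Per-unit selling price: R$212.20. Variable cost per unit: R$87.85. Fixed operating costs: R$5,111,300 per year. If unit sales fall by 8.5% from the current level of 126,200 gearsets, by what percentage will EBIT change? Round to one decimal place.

Contribution at this volume is 126,200 × R$124.35 = R$15,692,970.00.
Subtracting fixed costs: EBIT = R$15,692,970.00 − R$5,111,300 = R$10,581,670.00.
So DOL = total CM / EBIT = R$15,692,970.00 / R$10,581,670.00 = 1.4830.
Operating income changes by 1.4830 × -8.5% = -12.6%.

-12.6%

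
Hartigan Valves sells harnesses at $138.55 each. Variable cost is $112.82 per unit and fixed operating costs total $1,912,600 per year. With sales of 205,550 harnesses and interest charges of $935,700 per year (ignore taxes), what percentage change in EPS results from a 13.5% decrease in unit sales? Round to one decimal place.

At 205,550 units, contribution = 205,550 × $25.73 = $5,288,801.50.
Subtracting fixed costs: EBIT = $5,288,801.50 − $1,912,600 = $3,376,201.50.
Interest = $935,700.00, so EBIT − I = $2,440,501.50.
Degree of combined leverage = contribution ÷ (EBIT − I) = $5,288,801.50 ÷ $2,440,501.50 = 2.1671.
EPS therefore changes by 2.1671 × (-13.5%) = -29.3%.

-29.3%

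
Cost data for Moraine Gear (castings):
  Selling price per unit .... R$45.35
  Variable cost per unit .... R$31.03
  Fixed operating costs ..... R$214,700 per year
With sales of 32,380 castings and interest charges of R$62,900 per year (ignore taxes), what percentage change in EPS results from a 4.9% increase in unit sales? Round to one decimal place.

Total contribution margin = 32,380 × R$14.32 = R$463,681.60.
Subtracting fixed costs: EBIT = R$463,681.60 − R$214,700 = R$248,981.60.
Interest = R$62,900.00, so EBIT − I = R$186,081.60.
Degree of combined leverage = contribution ÷ (EBIT − I) = R$463,681.60 ÷ R$186,081.60 = 2.4918.
%ΔEPS = DCL × %ΔSales = 2.4918 × +4.9% = +12.2%.

+12.2%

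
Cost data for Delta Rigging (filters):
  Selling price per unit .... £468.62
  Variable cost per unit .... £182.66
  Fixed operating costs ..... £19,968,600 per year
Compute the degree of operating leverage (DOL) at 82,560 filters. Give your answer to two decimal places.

6.49

Contribution at this volume is 82,560 × £285.96 = £23,608,857.60.
Subtracting fixed costs: EBIT = £23,608,857.60 − £19,968,600 = £3,640,257.60.
DOL = contribution ÷ EBIT = £23,608,857.60 ÷ £3,640,257.60 = 6.4855.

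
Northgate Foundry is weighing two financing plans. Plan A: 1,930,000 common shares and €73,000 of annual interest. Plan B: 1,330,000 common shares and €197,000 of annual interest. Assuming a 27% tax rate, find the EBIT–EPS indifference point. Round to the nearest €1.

€471,867

At indifference, (EBIT − 73,000)(1 − t)/1,930,000 = (EBIT − 197,000)(1 − t)/1,330,000.
Cancelling (1 − t) and cross-multiplying: 1,330,000·(EBIT − 73,000) = 1,930,000·(EBIT − 197,000).
Solving, EBIT = (197,000·1,930,000 − 73,000·1,330,000) / (1,930,000 − 1,330,000) = 283,120,000,000 / 600,000 = 471,866.67.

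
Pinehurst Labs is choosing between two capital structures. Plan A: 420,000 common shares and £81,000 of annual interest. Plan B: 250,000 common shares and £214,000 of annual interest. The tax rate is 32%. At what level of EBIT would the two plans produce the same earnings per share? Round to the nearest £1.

Set EPS_A = EPS_B: (EBIT − £81,000)(1 − 0.32) ÷ 420,000 = (EBIT − £214,000)(1 − 0.32) ÷ 250,000.
Cancelling (1 − t) and cross-multiplying: 250,000·(EBIT − 81,000) = 420,000·(EBIT − 214,000).
EBIT × (420,000 − 250,000) = 214,000 × 420,000 − 81,000 × 250,000 = 69,630,000,000, so EBIT = 69,630,000,000 ÷ 170,000 = 409,588.24.

£409,588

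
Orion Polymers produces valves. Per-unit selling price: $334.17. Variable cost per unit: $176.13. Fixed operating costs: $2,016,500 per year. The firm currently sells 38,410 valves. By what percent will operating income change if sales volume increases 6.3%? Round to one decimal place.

+9.4%

At 38,410 units, contribution = 38,410 × $158.04 = $6,070,316.40.
Operating income = contribution − fixed costs = $6,070,316.40 − $2,016,500 = $4,053,816.40.
Degree of operating leverage = $6,070,316.40 / $4,053,816.40 = 1.4974.
%ΔEBIT = DOL × %ΔSales = 1.4974 × +6.3% = +9.4%.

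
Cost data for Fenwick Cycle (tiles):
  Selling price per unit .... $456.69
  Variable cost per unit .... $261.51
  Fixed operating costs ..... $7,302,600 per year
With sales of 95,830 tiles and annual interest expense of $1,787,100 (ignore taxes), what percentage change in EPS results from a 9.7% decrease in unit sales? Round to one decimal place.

Total contribution margin = 95,830 × $195.18 = $18,704,099.40.
EBIT = $18,704,099.40 − $7,302,600 = $11,401,499.40.
Interest = $1,787,100.00, so EBIT − I = $9,614,399.40.
DCL = total CM / (EBIT − I) = $18,704,099.40 / $9,614,399.40 = 1.9454.
EPS therefore changes by 1.9454 × (-9.7%) = -18.9%.

-18.9%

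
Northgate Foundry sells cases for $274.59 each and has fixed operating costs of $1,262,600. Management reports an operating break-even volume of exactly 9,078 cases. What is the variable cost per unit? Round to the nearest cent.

Contribution per unit must be FC / Q = $1,262,600 / 9,078 = $139.0835.
Hence VC = price − CM = $274.59 − $139.0835 = $135.51.

$135.51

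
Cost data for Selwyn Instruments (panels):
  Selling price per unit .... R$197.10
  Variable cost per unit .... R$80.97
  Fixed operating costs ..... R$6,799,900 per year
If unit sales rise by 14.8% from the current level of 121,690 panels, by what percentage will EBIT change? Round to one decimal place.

Total contribution margin = 121,690 × R$116.13 = R$14,131,859.70.
Subtracting fixed costs: EBIT = R$14,131,859.70 − R$6,799,900 = R$7,331,959.70.
Degree of operating leverage = R$14,131,859.70 / R$7,331,959.70 = 1.9274.
Operating income changes by 1.9274 × +14.8% = +28.5%.

+28.5%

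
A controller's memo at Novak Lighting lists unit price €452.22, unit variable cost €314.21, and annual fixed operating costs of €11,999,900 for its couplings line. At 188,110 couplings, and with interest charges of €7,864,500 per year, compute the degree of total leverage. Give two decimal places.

4.26

Contribution at this volume is 188,110 × €138.01 = €25,961,061.10.
Subtracting fixed costs: EBIT = €25,961,061.10 − €11,999,900 = €13,961,161.10. Interest = €7,864,500.00.
DOL = €25,961,061.10 ÷ €13,961,161.10 = 1.8595; DFL = €13,961,161.10 ÷ €6,096,661.10 = 2.2900.
DCL = DOL × DFL = 1.8595 × 2.2900 = 4.2583.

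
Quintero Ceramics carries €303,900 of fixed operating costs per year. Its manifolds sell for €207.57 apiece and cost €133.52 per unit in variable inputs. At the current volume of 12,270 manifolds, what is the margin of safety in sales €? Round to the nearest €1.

Each unit contributes €207.57 − €133.52 = €74.05. Break-even units = €303,900 ÷ €74.05 = 4,103.98; break-even revenue = 4,103.98 × €207.57 = €851,863.92.
Current sales = 12,270 × €207.57 = €2,546,883.90.
Margin of safety = €2,546,883.90 − €851,863.92 = €1,695,020.

€1,695,020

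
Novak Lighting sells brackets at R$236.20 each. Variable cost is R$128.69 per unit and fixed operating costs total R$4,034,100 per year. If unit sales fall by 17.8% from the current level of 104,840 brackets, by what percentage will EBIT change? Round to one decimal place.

-27.7%

At 104,840 units, contribution = 104,840 × R$107.51 = R$11,271,348.40.
EBIT = R$11,271,348.40 − R$4,034,100 = R$7,237,248.40.
So DOL = total CM / EBIT = R$11,271,348.40 / R$7,237,248.40 = 1.5574.
So EBIT moves 1.5574 × (-17.8%) = -27.7%.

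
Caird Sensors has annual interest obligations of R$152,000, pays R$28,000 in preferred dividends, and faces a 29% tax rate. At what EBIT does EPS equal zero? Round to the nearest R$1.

Preferred dividends are paid after tax, so their pre-tax equivalent is R$28,000 ÷ (1 − 0.29) = R$39,436.62.
Financial break-even EBIT = interest + D_p ÷ (1 − t) = R$152,000 + R$39,436.62 = R$191,436.62.

R$191,437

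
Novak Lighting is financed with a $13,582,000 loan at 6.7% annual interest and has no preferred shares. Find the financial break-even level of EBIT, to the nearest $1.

$909,994

Annual interest = 6.7% × $13,582,000 = $909,994.00.
With no preferred dividends, EPS = 0 when EBIT exactly covers interest, so the financial break-even EBIT is $909,994.00.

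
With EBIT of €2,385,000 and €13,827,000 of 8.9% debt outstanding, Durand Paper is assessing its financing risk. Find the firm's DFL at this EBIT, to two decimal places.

Interest = €1,230,603.00.
DFL = EBIT ÷ (EBIT − I) = €2,385,000 ÷ (€2,385,000 − €1,230,603.00) = €2,385,000 ÷ €1,154,397.00 = 2.0660.

2.07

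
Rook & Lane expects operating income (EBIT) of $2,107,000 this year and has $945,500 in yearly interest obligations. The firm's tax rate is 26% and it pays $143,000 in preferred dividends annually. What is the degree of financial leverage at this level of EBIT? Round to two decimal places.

Annual interest charges come to $945,500.00.
Pre-tax preferred-dividend burden = $143,000 ÷ (1 − 0.26) = $193,243.24.
DFL = EBIT ÷ [EBIT − I − D_p/(1−t)] = $2,107,000 ÷ [$2,107,000 − $945,500.00 − $193,243.24] = $2,107,000 ÷ $968,256.76 = 2.1761.

2.18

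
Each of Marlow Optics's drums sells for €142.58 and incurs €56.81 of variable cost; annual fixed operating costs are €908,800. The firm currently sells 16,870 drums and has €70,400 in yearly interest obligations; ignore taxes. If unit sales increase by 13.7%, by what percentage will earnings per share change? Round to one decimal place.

+42.4%

Contribution at this volume is 16,870 × €85.77 = €1,446,939.90.
Operating income = contribution − fixed costs = €1,446,939.90 − €908,800 = €538,139.90.
After interest of €70,400.00, pre-tax earnings = €467,739.90.
Degree of combined leverage = contribution ÷ (EBIT − I) = €1,446,939.90 ÷ €467,739.90 = 3.0935.
EPS therefore changes by 3.0935 × (+13.7%) = +42.4%.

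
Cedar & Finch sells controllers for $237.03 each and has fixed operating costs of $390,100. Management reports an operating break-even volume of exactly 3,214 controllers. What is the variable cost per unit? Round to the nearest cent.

$115.65

Contribution per unit must be FC / Q = $390,100 / 3,214 = $121.3752.
Variable cost per unit = $237.03 − $121.3752 = $115.65.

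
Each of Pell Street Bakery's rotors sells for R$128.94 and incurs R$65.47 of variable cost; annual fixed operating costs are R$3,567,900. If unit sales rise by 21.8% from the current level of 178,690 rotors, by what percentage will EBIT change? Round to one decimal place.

+31.8%

At 178,690 units, contribution = 178,690 × R$63.47 = R$11,341,454.30.
Operating income = contribution − fixed costs = R$11,341,454.30 − R$3,567,900 = R$7,773,554.30.
So DOL = total CM / EBIT = R$11,341,454.30 / R$7,773,554.30 = 1.4590.
So EBIT moves 1.4590 × (+21.8%) = +31.8%.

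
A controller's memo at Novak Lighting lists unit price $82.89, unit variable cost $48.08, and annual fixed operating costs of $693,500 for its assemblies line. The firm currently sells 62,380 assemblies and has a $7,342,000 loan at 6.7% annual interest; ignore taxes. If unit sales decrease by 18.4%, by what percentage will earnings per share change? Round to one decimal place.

Total contribution margin = 62,380 × $34.81 = $2,171,447.80.
Subtracting fixed costs: EBIT = $2,171,447.80 − $693,500 = $1,477,947.80.
After interest of $491,914.00, pre-tax earnings = $986,033.80.
Degree of combined leverage = contribution ÷ (EBIT − I) = $2,171,447.80 ÷ $986,033.80 = 2.2022.
EPS therefore changes by 2.2022 × (-18.4%) = -40.5%.

-40.5%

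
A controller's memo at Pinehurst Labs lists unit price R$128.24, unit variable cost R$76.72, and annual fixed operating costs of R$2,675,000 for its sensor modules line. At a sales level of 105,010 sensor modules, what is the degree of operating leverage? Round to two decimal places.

At 105,010 units, contribution = 105,010 × R$51.52 = R$5,410,115.20.
Operating income = contribution − fixed costs = R$5,410,115.20 − R$2,675,000 = R$2,735,115.20.
DOL = contribution ÷ EBIT = R$5,410,115.20 ÷ R$2,735,115.20 = 1.9780.

1.98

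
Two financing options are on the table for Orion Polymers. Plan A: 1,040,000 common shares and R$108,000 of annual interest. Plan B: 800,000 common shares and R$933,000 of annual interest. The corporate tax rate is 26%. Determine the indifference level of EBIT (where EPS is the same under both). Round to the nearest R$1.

Set EPS_A = EPS_B: (EBIT − R$108,000)(1 − 0.26) ÷ 1,040,000 = (EBIT − R$933,000)(1 − 0.26) ÷ 800,000.
The (1 − t) factor cancels: (EBIT − 108,000) × 800,000 = (EBIT − 933,000) × 1,040,000.
Solving, EBIT = (933,000·1,040,000 − 108,000·800,000) / (1,040,000 − 800,000) = 883,920,000,000 / 240,000 = 3,683,000.00.

R$3,683,000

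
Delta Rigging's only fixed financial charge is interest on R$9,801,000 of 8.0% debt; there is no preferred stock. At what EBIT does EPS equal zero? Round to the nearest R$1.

R$784,080

Annual interest = 8.0% × R$9,801,000 = R$784,080.00.
Without preferred stock the financial break-even is simply EBIT = interest = R$784,080.00.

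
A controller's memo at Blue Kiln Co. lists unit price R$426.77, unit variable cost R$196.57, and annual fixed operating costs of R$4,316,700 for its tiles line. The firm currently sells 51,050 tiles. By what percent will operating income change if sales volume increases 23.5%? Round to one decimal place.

At 51,050 units, contribution = 51,050 × R$230.20 = R$11,751,710.00.
Operating income = contribution − fixed costs = R$11,751,710.00 − R$4,316,700 = R$7,435,010.00.
So DOL = total CM / EBIT = R$11,751,710.00 / R$7,435,010.00 = 1.5806.
%ΔEBIT = DOL × %ΔSales = 1.5806 × +23.5% = +37.1%.

+37.1%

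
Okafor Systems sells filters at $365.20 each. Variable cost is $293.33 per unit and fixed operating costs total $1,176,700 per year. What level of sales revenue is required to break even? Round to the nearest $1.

$5,979,280

CM per unit = $365.20 − $293.33 = $71.87; CM ratio = $71.87 / $365.20 = 0.1968.
Break-even revenue = fixed costs × price ÷ CM = $1,176,700 × $365.20 ÷ $71.87 = $5,979,280.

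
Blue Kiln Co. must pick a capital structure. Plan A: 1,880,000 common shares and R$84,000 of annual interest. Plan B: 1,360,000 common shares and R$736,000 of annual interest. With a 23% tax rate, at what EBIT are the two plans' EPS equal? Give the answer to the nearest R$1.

Set EPS_A = EPS_B: (EBIT − R$84,000)(1 − 0.23) ÷ 1,880,000 = (EBIT − R$736,000)(1 − 0.23) ÷ 1,360,000.
The (1 − t) factor cancels: (EBIT − 84,000) × 1,360,000 = (EBIT − 736,000) × 1,880,000.
EBIT × (1,880,000 − 1,360,000) = 736,000 × 1,880,000 − 84,000 × 1,360,000 = 1,269,440,000,000, so EBIT = 1,269,440,000,000 ÷ 520,000 = 2,441,230.77.

R$2,441,231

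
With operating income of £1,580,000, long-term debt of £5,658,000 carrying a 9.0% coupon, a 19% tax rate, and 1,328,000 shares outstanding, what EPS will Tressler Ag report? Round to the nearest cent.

£0.65

Interest = £509,220.00, so EBT = £1,580,000 − £509,220.00 = £1,070,780.00.
After tax at 19%: net income = £1,070,780.00 × 0.81 = £867,331.80.
EPS = £867,331.80 ÷ 1,328,000 = £0.65.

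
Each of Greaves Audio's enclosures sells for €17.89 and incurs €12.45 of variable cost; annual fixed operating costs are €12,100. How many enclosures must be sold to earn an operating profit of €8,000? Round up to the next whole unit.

3,695 enclosures

Each unit contributes €17.89 − €12.45 = €5.44.
Need Q such that Q × €5.44 − €12,100 = €8,000, i.e. Q = €20,100 / €5.44 = 3,694.85 → 3,695.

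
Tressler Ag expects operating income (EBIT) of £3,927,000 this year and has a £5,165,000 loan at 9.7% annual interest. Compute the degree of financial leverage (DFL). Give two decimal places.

1.15

Interest = £501,005.00.
DFL = EBIT ÷ (EBIT − I) = £3,927,000 ÷ (£3,927,000 − £501,005.00) = £3,927,000 ÷ £3,425,995.00 = 1.1462.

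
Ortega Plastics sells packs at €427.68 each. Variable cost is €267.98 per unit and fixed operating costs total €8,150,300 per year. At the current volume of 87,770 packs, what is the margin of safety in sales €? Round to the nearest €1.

€15,710,797

Each unit contributes €427.68 − €267.98 = €159.70. Break-even units = €8,150,300 ÷ €159.70 = 51,035.07; break-even revenue = 51,035.07 × €427.68 = €21,826,676.92.
Current sales = 87,770 × €427.68 = €37,537,473.60.
Margin of safety = €37,537,473.60 − €21,826,676.92 = €15,710,797.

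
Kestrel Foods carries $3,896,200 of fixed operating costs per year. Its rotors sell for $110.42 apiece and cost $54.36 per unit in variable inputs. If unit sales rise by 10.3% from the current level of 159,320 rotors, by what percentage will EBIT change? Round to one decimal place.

+18.3%

At 159,320 units, contribution = 159,320 × $56.06 = $8,931,479.20.
EBIT = $8,931,479.20 − $3,896,200 = $5,035,279.20.
Degree of operating leverage = $8,931,479.20 / $5,035,279.20 = 1.7738.
%ΔEBIT = DOL × %ΔSales = 1.7738 × +10.3% = +18.3%.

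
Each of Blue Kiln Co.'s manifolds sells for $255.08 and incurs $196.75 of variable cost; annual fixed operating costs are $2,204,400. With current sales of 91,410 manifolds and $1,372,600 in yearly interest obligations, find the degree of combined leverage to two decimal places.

3.04

Contribution at this volume is 91,410 × $58.33 = $5,331,945.30.
Operating income = contribution − fixed costs = $5,331,945.30 − $2,204,400 = $3,127,545.30. Interest = $1,372,600.00.
DOL = $5,331,945.30 ÷ $3,127,545.30 = 1.7048; DFL = $3,127,545.30 ÷ $1,754,945.30 = 1.7821.
Combined leverage = 1.7048 × 1.7821 = 3.0381.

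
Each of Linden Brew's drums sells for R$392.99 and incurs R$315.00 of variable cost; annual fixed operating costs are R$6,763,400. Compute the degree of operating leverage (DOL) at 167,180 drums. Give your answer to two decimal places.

Contribution at this volume is 167,180 × R$77.99 = R$13,038,368.20.
Subtracting fixed costs: EBIT = R$13,038,368.20 − R$6,763,400 = R$6,274,968.20.
DOL = contribution ÷ EBIT = R$13,038,368.20 ÷ R$6,274,968.20 = 2.0778.

2.08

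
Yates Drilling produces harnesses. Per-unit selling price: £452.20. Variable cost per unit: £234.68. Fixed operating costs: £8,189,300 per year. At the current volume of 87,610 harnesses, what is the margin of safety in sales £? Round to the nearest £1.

£22,592,594

Contribution margin per unit = £452.20 − £234.68 = £217.52. Break-even units = £8,189,300 ÷ £217.52 = 37,648.49; break-even revenue = 37,648.49 × £452.20 = £17,024,648.12.
Actual sales revenue = 87,610 × £452.20 = £39,617,242.00.
Margin of safety = £39,617,242.00 − £17,024,648.12 = £22,592,594.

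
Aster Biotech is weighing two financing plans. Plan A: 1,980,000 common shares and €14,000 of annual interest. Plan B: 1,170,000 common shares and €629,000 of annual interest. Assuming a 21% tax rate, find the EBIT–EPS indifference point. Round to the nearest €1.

Set EPS_A = EPS_B: (EBIT − €14,000)(1 − 0.21) ÷ 1,980,000 = (EBIT − €629,000)(1 − 0.21) ÷ 1,170,000.
Cancelling (1 − t) and cross-multiplying: 1,170,000·(EBIT − 14,000) = 1,980,000·(EBIT − 629,000).
EBIT × (1,980,000 − 1,170,000) = 629,000 × 1,980,000 − 14,000 × 1,170,000 = 1,229,040,000,000, so EBIT = 1,229,040,000,000 ÷ 810,000 = 1,517,333.33.

€1,517,333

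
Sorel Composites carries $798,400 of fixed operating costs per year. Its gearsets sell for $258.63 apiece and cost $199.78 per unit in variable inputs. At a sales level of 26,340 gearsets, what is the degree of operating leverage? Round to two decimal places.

2.06

At 26,340 units, contribution = 26,340 × $58.85 = $1,550,109.00.
Subtracting fixed costs: EBIT = $1,550,109.00 − $798,400 = $751,709.00.
Degree of operating leverage = $1,550,109.00 / $751,709.00 = 2.0621.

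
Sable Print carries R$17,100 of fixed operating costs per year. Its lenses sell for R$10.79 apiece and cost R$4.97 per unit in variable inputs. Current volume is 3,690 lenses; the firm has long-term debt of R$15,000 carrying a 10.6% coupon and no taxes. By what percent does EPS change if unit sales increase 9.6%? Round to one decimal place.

Total contribution margin = 3,690 × R$5.82 = R$21,475.80.
Operating income = contribution − fixed costs = R$21,475.80 − R$17,100 = R$4,375.80.
After interest of R$1,590.00, pre-tax earnings = R$2,785.80.
DCL = total CM / (EBIT − I) = R$21,475.80 / R$2,785.80 = 7.7090.
EPS therefore changes by 7.7090 × (+9.6%) = +74.0%.

+74.0%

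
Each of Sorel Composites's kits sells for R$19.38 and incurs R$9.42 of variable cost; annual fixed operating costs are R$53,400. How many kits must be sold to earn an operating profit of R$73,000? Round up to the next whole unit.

Contribution margin per unit = R$19.38 − R$9.42 = R$9.96.
Need Q such that Q × R$9.96 − R$53,400 = R$73,000, i.e. Q = R$126,400 / R$9.96 = 12,690.76 → 12,691.

12,691 kits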